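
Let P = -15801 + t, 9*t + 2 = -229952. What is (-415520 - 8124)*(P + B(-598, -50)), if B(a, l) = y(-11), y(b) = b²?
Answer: 157203273656/9 ≈ 1.7467e+10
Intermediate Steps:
t = -229954/9 (t = -2/9 + (⅑)*(-229952) = -2/9 - 229952/9 = -229954/9 ≈ -25550.)
P = -372163/9 (P = -15801 - 229954/9 = -372163/9 ≈ -41351.)
B(a, l) = 121 (B(a, l) = (-11)² = 121)
(-415520 - 8124)*(P + B(-598, -50)) = (-415520 - 8124)*(-372163/9 + 121) = -423644*(-371074/9) = 157203273656/9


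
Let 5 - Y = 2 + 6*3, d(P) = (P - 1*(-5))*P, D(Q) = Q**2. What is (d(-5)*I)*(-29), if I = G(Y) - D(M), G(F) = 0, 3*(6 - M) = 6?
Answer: 0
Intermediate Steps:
M = 4 (M = 6 - 1/3*6 = 6 - 2 = 4)
d(P) = P*(5 + P) (d(P) = (P + 5)*P = (5 + P)*P = P*(5 + P))
Y = -15 (Y = 5 - (2 + 6*3) = 5 - (2 + 18) = 5 - 1*20 = 5 - 20 = -15)
I = -16 (I = 0 - 1*4**2 = 0 - 1*16 = 0 - 16 = -16)
(d(-5)*I)*(-29) = (-5*(5 - 5)*(-16))*(-29) = (-5*0*(-16))*(-29) = (0*(-16))*(-29) = 0*(-29) = 0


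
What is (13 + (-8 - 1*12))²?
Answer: 49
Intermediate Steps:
(13 + (-8 - 1*12))² = (13 + (-8 - 12))² = (13 - 20)² = (-7)² = 49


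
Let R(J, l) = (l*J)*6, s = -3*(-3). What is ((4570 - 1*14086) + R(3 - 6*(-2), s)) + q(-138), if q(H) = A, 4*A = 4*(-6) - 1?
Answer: -34849/4 ≈ -8712.3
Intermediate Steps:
s = 9
A = -25/4 (A = (4*(-6) - 1)/4 = (-24 - 1)/4 = (¼)*(-25) = -25/4 ≈ -6.2500)
R(J, l) = 6*J*l (R(J, l) = (J*l)*6 = 6*J*l)
q(H) = -25/4
((4570 - 1*14086) + R(3 - 6*(-2), s)) + q(-138) = ((4570 - 1*14086) + 6*(3 - 6*(-2))*9) - 25/4 = ((4570 - 14086) + 6*(3 + 12)*9) - 25/4 = (-9516 + 6*15*9) - 25/4 = (-9516 + 810) - 25/4 = -8706 - 25/4 = -34849/4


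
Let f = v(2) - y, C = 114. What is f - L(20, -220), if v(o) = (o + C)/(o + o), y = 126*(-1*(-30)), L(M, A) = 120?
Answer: -3871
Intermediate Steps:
y = 3780 (y = 126*30 = 3780)
v(o) = (114 + o)/(2*o) (v(o) = (o + 114)/(o + o) = (114 + o)/((2*o)) = (114 + o)*(1/(2*o)) = (114 + o)/(2*o))
f = -3751 (f = (½)*(114 + 2)/2 - 1*3780 = (½)*(½)*116 - 3780 = 29 - 3780 = -3751)
f - L(20, -220) = -3751 - 1*120 = -3751 - 120 = -3871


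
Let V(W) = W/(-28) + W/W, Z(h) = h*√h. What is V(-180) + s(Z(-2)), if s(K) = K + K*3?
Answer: 52/7 - 8*I*√2 ≈ 7.4286 - 11.314*I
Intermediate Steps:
Z(h) = h^(3/2)
s(K) = 4*K (s(K) = K + 3*K = 4*K)
V(W) = 1 - W/28 (V(W) = W*(-1/28) + 1 = -W/28 + 1 = 1 - W/28)
V(-180) + s(Z(-2)) = (1 - 1/28*(-180)) + 4*(-2)^(3/2) = (1 + 45/7) + 4*(-2*I*√2) = 52/7 - 8*I*√2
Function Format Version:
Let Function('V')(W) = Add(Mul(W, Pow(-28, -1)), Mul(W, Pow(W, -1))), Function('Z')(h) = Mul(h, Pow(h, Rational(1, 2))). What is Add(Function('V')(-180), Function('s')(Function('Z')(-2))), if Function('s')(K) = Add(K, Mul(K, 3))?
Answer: Add(Rational(52, 7), Mul(-8, I, Pow(2, Rational(1, 2)))) ≈ Add(7.4286, Mul(-11.314, I))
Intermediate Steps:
Function('Z')(h) = Pow(h, Rational(3, 2))
Function('s')(K) = Mul(4, K) (Function('s')(K) = Add(K, Mul(3, K)) = Mul(4, K))
Function('V')(W) = Add(1, Mul(Rational(-1, 28), W)) (Function('V')(W) = Add(Mul(W, Rational(-1, 28)), 1) = Add(Mul(Rational(-1, 28), W), 1) = Add(1, Mul(Rational(-1, 28), W)))
Add(Function('V')(-180), Function('s')(Function('Z')(-2))) = Add(Add(1, Mul(Rational(-1, 28), -180)), Mul(4, Pow(-2, Rational(3, 2)))) = Add(Add(1, Rational(45, 7)), Mul(4, Mul(-2, I, Pow(2, Rational(1, 2))))) = Add(Rational(52, 7), Mul(-8, I, Pow(2, Rational(1, 2))))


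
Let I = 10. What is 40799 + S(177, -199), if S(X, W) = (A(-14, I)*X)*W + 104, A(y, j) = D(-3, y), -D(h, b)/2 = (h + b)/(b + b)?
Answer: 1171433/14 ≈ 83674.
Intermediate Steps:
D(h, b) = -(b + h)/b (D(h, b) = -2*(h + b)/(b + b) = -2*(b + h)/(2*b) = -2*(b + h)*1/(2*b) = -(b + h)/b)
A(y, j) = (3 - y)/y (A(y, j) = (-y - 1*(-3))/y = (-y + 3)/y = (3 - y)/y)
S(X, W) = 104 - 17*W*X/14 (S(X, W) = (((3 - 1*(-14))/(-14))*X)*W + 104 = ((-(3 + 14)/14)*X)*W + 104 = ((-1/14*17)*X)*W + 104 = (-17*X/14)*W + 104 = -17*W*X/14 + 104 = 104 - 17*W*X/14)
40799 + S(177, -199) = 40799 + (104 - 17/14*(-199)*177) = 40799 + (104 + 598791/14) = 40799 + 600247/14 = 1171433/14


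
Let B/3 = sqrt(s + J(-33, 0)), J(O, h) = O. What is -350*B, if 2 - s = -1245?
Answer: -1050*sqrt(1214) ≈ -36585.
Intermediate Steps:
s = 1247 (s = 2 - 1*(-1245) = 2 + 1245 = 1247)
B = 3*sqrt(1214) (B = 3*sqrt(1247 - 33) = 3*sqrt(1214) ≈ 104.53)
-350*B = -1050*sqrt(1214)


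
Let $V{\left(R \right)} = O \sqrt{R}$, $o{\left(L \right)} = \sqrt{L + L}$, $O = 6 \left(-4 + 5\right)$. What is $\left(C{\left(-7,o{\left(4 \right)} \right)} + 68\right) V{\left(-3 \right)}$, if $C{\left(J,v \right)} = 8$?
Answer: $456 i \sqrt{3} \approx 789.82 i$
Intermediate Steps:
$O = 6$ ($O = 6 \cdot 1 = 6$)
$o{\left(L \right)} = \sqrt{2} \sqrt{L}$ ($o{\left(L \right)} = \sqrt{2 L} = \sqrt{2} \sqrt{L}$)
$V{\left(R \right)} = 6 \sqrt{R}$
$\left(C{\left(-7,o{\left(4 \right)} \right)} + 68\right) V{\left(-3 \right)} = \left(8 + 68\right) 6 \sqrt{-3} = 76 \cdot 6 i \sqrt{3} = 456 i \sqrt{3}$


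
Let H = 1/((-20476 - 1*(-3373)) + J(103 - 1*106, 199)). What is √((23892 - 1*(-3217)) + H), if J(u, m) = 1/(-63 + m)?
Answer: √146668054546467389/2326007 ≈ 164.65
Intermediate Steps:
H = -136/2326007 (H = 1/((-20476 - 1*(-3373)) + 1/(-63 + 199)) = 1/((-20476 + 3373) + 1/136) = 1/(-17103 + 1/136) = 1/(-2326007/136) = -136/2326007 ≈ -5.8469e-5)
√((23892 - 1*(-3217)) + H) = √((23892 - 1*(-3217)) - 136/2326007) = √((23892 + 3217) - 136/2326007) = √(27109 - 136/2326007) = √(63055723627/2326007) = √146668054546467389/2326007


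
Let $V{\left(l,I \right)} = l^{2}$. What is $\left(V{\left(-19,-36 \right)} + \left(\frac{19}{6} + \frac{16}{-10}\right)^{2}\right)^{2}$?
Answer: $\frac{107000297881}{810000} \approx 1.321 \cdot 10^{5}$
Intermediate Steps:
$\left(V{\left(-19,-36 \right)} + \left(\frac{19}{6} + \frac{16}{-10}\right)^{2}\right)^{2} = \left(\left(-19\right)^{2} + \left(\frac{19}{6} + \frac{16}{-10}\right)^{2}\right)^{2} = \left(361 + \left(19 \cdot \frac{1}{6} + 16 \left(- \frac{1}{10}\right)\right)^{2}\right)^{2} = \left(361 + \left(\frac{19}{6} - \frac{8}{5}\right)^{2}\right)^{2} = \left(361 + \left(\frac{47}{30}\right)^{2}\right)^{2} = \left(361 + \frac{2209}{900}\right)^{2} = \left(\frac{327109}{900}\right)^{2} = \frac{107000297881}{810000}$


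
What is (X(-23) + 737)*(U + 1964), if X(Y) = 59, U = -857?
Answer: 881172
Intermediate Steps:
(X(-23) + 737)*(U + 1964) = (59 + 737)*(-857 + 1964) = 796*1107 = 881172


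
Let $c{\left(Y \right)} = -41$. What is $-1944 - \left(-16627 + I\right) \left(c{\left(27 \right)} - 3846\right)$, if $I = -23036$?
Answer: $-154172025$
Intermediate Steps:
$-1944 - \left(-16627 + I\right) \left(c{\left(27 \right)} - 3846\right) = -1944 - \left(-16627 - 23036\right) \left(-41 - 3846\right) = -1944 - \left(-39663\right) \left(-3887\right) = -1944 - 154170081 = -154172025$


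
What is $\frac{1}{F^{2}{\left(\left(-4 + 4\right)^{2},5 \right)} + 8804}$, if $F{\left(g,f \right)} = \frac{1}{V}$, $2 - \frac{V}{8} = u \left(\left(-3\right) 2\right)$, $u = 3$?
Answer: $\frac{25600}{225382401} \approx 0.00011358$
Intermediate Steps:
$V = 160$ ($V = 16 - 8 \cdot 3 \left(\left(-3\right) 2\right) = 16 - 8 \cdot 3 \left(-6\right) = 16 - -144 = 16 + 144 = 160$)
$F{\left(g,f \right)} = \frac{1}{160}$
$\frac{1}{F^{2}{\left(\left(-4 + 4\right)^{2},5 \right)} + 8804} = \frac{1}{\left(\frac{1}{160}\right)^{2} + 8804} = \frac{1}{\frac{1}{25600} + 8804} = \frac{1}{\frac{225382401}{25600}} = \frac{25600}{225382401}$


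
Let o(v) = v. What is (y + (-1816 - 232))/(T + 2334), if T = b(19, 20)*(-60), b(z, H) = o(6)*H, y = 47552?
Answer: -7584/811 ≈ -9.3514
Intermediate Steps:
b(z, H) = 6*H
T = -7200 (T = (6*20)*(-60) = 120*(-60) = -7200)
(y + (-1816 - 232))/(T + 2334) = (47552 + (-1816 - 232))/(-7200 + 2334) = (47552 - 2048)/(-4866) = 45504*(-1/4866) = -7584/811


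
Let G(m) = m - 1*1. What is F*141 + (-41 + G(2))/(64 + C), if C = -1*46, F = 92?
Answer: 116728/9 ≈ 12970.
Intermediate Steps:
G(m) = -1 + m (G(m) = m - 1 = -1 + m)
C = -46
F*141 + (-41 + G(2))/(64 + C) = 92*141 + (-41 + (-1 + 2))/(64 - 46) = 12972 + (-41 + 1)/18 = 12972 - 40*1/18 = 12972 - 20/9 = 116728/9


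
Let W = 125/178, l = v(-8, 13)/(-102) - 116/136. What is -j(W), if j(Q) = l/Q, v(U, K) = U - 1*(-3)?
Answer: 7298/6375 ≈ 1.1448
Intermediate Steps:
v(U, K) = 3 + U (v(U, K) = U + 3 = 3 + U)
l = -41/51 (l = (3 - 8)/(-102) - 116/136 = -5*(-1/102) - 116*1/136 = 5/102 - 29/34 = -41/51 ≈ -0.80392)
W = 125/178 (W = 125*(1/178) = 125/178 ≈ 0.70225)
j(Q) = -41/(51*Q)
-j(W) = -(-41)/(51*125/178) = -(-41)*178/(51*125) = -1*(-7298/6375) = 7298/6375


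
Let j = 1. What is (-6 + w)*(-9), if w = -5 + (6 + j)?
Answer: 36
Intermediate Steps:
w = 2 (w = -5 + (6 + 1) = -5 + 7 = 2)
(-6 + w)*(-9) = (-6 + 2)*(-9) = -4*(-9) = 36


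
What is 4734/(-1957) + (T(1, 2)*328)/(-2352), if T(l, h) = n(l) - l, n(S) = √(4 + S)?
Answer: -1311559/575358 - 41*√5/294 ≈ -2.5914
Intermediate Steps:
T(l, h) = √(4 + l) - l
4734/(-1957) + (T(1, 2)*328)/(-2352) = 4734/(-1957) + ((√(4 + 1) - 1*1)*328)/(-2352) = 4734*(-1/1957) + ((√5 - 1)*328)*(-1/2352) = -4734/1957 + ((-1 + √5)*328)*(-1/2352) = -4734/1957 + (-328 + 328*√5)*(-1/2352) = -4734/1957 + (41/294 - 41*√5/294) = -1311559/575358 - 41*√5/294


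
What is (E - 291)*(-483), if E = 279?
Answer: 5796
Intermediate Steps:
(E - 291)*(-483) = (279 - 291)*(-483) = -12*(-483) = 5796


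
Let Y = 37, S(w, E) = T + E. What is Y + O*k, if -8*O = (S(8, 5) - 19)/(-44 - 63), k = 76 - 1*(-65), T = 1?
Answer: 29839/856 ≈ 34.859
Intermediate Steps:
S(w, E) = 1 + E
k = 141 (k = 76 + 65 = 141)
O = -13/856 (O = -((1 + 5) - 19)/(8*(-44 - 63)) = -(6 - 19)/(8*(-107)) = -(-13)*(-1)/(8*107) = -⅛*13/107 = -13/856 ≈ -0.015187)
Y + O*k = 37 - 13/856*141 = 37 - 1833/856 = 29839/856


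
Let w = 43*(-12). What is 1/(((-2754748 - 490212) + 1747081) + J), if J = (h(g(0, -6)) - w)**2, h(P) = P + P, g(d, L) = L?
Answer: -1/1243863 ≈ -8.0395e-7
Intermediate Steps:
h(P) = 2*P
w = -516
J = 254016 (J = (2*(-6) - 1*(-516))**2 = (-12 + 516)**2 = 504**2 = 254016)
1/(((-2754748 - 490212) + 1747081) + J) = 1/(((-2754748 - 490212) + 1747081) + 254016) = 1/((-3244960 + 1747081) + 254016) = 1/(-1497879 + 254016) = 1/(-1243863) = -1/1243863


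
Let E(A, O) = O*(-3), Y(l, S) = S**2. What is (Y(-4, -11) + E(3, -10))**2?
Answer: 22801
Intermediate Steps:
E(A, O) = -3*O
(Y(-4, -11) + E(3, -10))**2 = ((-11)**2 - 3*(-10))**2 = (121 + 30)**2 = 151**2 = 22801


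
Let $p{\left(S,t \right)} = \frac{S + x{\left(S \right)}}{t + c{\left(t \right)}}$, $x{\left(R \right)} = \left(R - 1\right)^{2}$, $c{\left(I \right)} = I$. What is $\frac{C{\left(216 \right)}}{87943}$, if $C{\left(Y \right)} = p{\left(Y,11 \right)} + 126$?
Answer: $\frac{49213}{1934746} \approx 0.025436$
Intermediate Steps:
$x{\left(R \right)} = \left(-1 + R\right)^{2}$
$p{\left(S,t \right)} = \frac{S + \left(-1 + S\right)^{2}}{2 t}$ ($p{\left(S,t \right)} = \frac{S + \left(-1 + S\right)^{2}}{t + t} = \frac{S + \left(-1 + S\right)^{2}}{2 t}$)
$C{\left(Y \right)} = 126 + \frac{Y}{22} + \frac{\left(-1 + Y\right)^{2}}{22}$ ($C{\left(Y \right)} = \frac{Y + \left(-1 + Y\right)^{2}}{2 \cdot 11} + 126 = \frac{1}{2} \cdot \frac{1}{11} \left(Y + \left(-1 + Y\right)^{2}\right) + 126 = \left(\frac{Y}{22} + \frac{\left(-1 + Y\right)^{2}}{22}\right) + 126 = 126 + \frac{Y}{22} + \frac{\left(-1 + Y\right)^{2}}{22}$)
$\frac{C{\left(216 \right)}}{87943} = \frac{\frac{2773}{22} - \frac{108}{11} + \frac{216^{2}}{22}}{87943} = \left(\frac{2773}{22} - \frac{108}{11} + \frac{1}{22} \cdot 46656\right) \frac{1}{87943} = \left(\frac{2773}{22} - \frac{108}{11} + \frac{23328}{11}\right) \frac{1}{87943} = \frac{49213}{22} \cdot \frac{1}{87943} = \frac{49213}{1934746}$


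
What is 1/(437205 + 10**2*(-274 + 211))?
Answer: 1/430905 ≈ 2.3207e-6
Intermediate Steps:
1/(437205 + 10**2*(-274 + 211)) = 1/(437205 + 100*(-63)) = 1/(437205 - 6300) = 1/430905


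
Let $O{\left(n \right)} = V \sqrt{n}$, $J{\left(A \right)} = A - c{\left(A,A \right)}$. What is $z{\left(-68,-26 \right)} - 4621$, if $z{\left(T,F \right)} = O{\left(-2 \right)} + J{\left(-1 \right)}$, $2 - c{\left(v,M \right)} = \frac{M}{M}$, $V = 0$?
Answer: $-4623$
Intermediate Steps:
$c{\left(v,M \right)} = 1$ ($c{\left(v,M \right)} = 2 - \frac{M}{M} = 2 - 1 = 1$)
$J{\left(A \right)} = -1 + A$ ($J{\left(A \right)} = A - 1 = -1 + A$)
$O{\left(n \right)} = 0$ ($O{\left(n \right)} = 0 \sqrt{n} = 0$)
$z{\left(T,F \right)} = -2$ ($z{\left(T,F \right)} = 0 - 2 = -2$)
$z{\left(-68,-26 \right)} - 4621 = -2 - 4621 = -4623$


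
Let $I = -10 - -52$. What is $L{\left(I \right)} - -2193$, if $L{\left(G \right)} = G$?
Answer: $2235$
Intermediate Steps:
$I = 42$ ($I = -10 + 52 = 42$)
$L{\left(I \right)} - -2193 = 42 - -2193 = 42 + 2193 = 2235$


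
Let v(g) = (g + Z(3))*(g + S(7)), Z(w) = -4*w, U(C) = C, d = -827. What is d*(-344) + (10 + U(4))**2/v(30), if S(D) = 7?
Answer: 94734602/333 ≈ 2.8449e+5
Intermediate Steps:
v(g) = (-12 + g)*(7 + g) (v(g) = (g - 4*3)*(g + 7) = (g - 12)*(7 + g) = (-12 + g)*(7 + g))
d*(-344) + (10 + U(4))**2/v(30) = -827*(-344) + (10 + 4)**2/(-84 + 30**2 - 5*30) = 284488 + 14**2/(-84 + 900 - 150) = 284488 + 196/666 = 284488 + 196*(1/666) = 284488 + 98/333 = 94734602/333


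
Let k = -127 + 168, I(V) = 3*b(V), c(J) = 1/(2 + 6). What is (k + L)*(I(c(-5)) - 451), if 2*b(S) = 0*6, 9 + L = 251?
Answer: -127633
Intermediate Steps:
c(J) = 1/8
L = 242 (L = -9 + 251 = 242)
b(S) = 0 (b(S) = (0*6)/2 = (1/2)*0 = 0)
I(V) = 0 (I(V) = 3*0 = 0)
k = 41
(k + L)*(I(c(-5)) - 451) = (41 + 242)*(0 - 451) = 283*(-451) = -127633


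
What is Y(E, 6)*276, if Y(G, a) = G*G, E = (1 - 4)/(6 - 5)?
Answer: 2484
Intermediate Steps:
E = -3 (E = -3/1 = -3*1 = -3)
Y(G, a) = G**2
Y(E, 6)*276 = (-3)**2*276 = 9*276 = 2484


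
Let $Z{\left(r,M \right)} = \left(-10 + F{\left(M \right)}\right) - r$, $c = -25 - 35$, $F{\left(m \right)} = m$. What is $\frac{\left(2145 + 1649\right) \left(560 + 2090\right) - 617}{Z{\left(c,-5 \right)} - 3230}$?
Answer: $- \frac{10053483}{3185} \approx -3156.5$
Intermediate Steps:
$c = -60$
$Z{\left(r,M \right)} = -10 + M - r$ ($Z{\left(r,M \right)} = \left(-10 + M\right) - r = -10 + M - r$)
$\frac{\left(2145 + 1649\right) \left(560 + 2090\right) - 617}{Z{\left(c,-5 \right)} - 3230} = \frac{\left(2145 + 1649\right) \left(560 + 2090\right) - 617}{\left(-10 - 5 - -60\right) - 3230} = \frac{3794 \cdot 2650 - 617}{\left(-10 - 5 + 60\right) - 3230} = \frac{10054100 - 617}{45 - 3230} = \frac{10053483}{-3185} = 10053483 \left(- \frac{1}{3185}\right) = - \frac{10053483}{3185}$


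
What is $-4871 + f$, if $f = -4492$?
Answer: $-9363$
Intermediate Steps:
$-4871 + f = -4871 - 4492 = -9363$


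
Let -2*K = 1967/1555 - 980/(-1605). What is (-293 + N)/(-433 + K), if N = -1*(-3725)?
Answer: -3426199920/433204417 ≈ -7.9090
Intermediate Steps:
N = 3725
K = -936187/998310 (K = -(1967/1555 - 980/(-1605))/2 = -(1967*(1/1555) - 980*(-1/1605))/2 = -(1967/1555 + 196/321)/2 = -1/2*936187/499155 = -936187/998310 ≈ -0.93777)
(-293 + N)/(-433 + K) = (-293 + 3725)/(-433 - 936187/998310) = 3432/(-433204417/998310) = 3432*(-998310/433204417) = -3426199920/433204417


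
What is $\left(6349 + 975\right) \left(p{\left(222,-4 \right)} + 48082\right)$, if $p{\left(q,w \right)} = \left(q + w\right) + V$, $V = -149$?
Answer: $352657924$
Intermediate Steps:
$p{\left(q,w \right)} = -149 + q + w$ ($p{\left(q,w \right)} = \left(q + w\right) - 149 = -149 + q + w$)
$\left(6349 + 975\right) \left(p{\left(222,-4 \right)} + 48082\right) = \left(6349 + 975\right) \left(\left(-149 + 222 - 4\right) + 48082\right) = 7324 \left(69 + 48082\right) = 7324 \cdot 48151 = 352657924$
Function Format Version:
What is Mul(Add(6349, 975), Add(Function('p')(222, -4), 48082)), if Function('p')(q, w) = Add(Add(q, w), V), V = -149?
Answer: 352657924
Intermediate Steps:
Function('p')(q, w) = Add(-149, q, w) (Function('p')(q, w) = Add(Add(q, w), -149) = Add(-149, q, w))
Mul(Add(6349, 975), Add(Function('p')(222, -4), 48082)) = Mul(Add(6349, 975), Add(Add(-149, 222, -4), 48082)) = Mul(7324, Add(69, 48082)) = Mul(7324, 48151) = 352657924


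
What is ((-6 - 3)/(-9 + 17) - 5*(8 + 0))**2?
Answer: 108241/64 ≈ 1691.3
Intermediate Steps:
((-6 - 3)/(-9 + 17) - 5*(8 + 0))**2 = (-9/8 - 5*8)**2 = (-9*1/8 - 40)**2 = (-9/8 - 40)**2 = (-329/8)**2 = 108241/64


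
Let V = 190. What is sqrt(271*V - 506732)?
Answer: I*sqrt(455242) ≈ 674.72*I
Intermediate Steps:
sqrt(271*V - 506732) = sqrt(271*190 - 506732) = sqrt(51490 - 506732) = sqrt(-455242) = I*sqrt(455242)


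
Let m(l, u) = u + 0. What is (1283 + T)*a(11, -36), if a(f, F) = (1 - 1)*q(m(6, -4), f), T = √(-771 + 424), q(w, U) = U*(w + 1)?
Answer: 0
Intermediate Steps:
m(l, u) = u
q(w, U) = U*(1 + w)
T = I*√347 (T = √(-347) = I*√347 ≈ 18.628*I)
a(f, F) = 0 (a(f, F) = (1 - 1)*(f*(1 - 4)) = 0*(f*(-3)) = 0*(-3*f) = 0)
(1283 + T)*a(11, -36) = (1283 + I*√347)*0 = 0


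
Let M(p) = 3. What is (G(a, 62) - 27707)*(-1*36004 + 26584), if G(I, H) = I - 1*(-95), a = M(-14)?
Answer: 260076780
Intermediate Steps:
a = 3
G(I, H) = 95 + I (G(I, H) = I + 95 = 95 + I)
(G(a, 62) - 27707)*(-1*36004 + 26584) = ((95 + 3) - 27707)*(-1*36004 + 26584) = (98 - 27707)*(-36004 + 26584) = -27609*(-9420) = 260076780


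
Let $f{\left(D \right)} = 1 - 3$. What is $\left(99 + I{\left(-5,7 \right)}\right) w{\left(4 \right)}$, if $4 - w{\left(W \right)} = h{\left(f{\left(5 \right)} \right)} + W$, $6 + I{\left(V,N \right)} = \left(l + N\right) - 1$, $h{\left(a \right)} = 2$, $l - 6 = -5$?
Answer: $-200$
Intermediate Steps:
$f{\left(D \right)} = -2$ ($f{\left(D \right)} = 1 - 3 = -2$)
$l = 1$ ($l = 6 - 5 = 1$)
$I{\left(V,N \right)} = -6 + N$ ($I{\left(V,N \right)} = -6 + \left(\left(1 + N\right) - 1\right) = -6 + N$)
$w{\left(W \right)} = 2 - W$ ($w{\left(W \right)} = 4 - \left(2 + W\right) = 2 - W$)
$\left(99 + I{\left(-5,7 \right)}\right) w{\left(4 \right)} = \left(99 + \left(-6 + 7\right)\right) \left(2 - 4\right) = \left(99 + 1\right) \left(2 - 4\right) = 100 \left(-2\right) = -200$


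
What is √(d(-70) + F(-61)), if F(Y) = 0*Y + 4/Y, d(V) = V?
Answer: I*√260714/61 ≈ 8.3705*I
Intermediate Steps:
F(Y) = 4/Y (F(Y) = 0 + 4/Y = 4/Y)
√(d(-70) + F(-61)) = √(-70 + 4/(-61)) = √(-70 + 4*(-1/61)) = √(-70 - 4/61) = √(-4274/61) = I*√260714/61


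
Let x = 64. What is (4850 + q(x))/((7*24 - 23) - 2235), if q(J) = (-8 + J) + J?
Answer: -497/209 ≈ -2.3780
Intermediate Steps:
q(J) = -8 + 2*J
(4850 + q(x))/((7*24 - 23) - 2235) = (4850 + (-8 + 2*64))/((7*24 - 23) - 2235) = (4850 + (-8 + 128))/((168 - 23) - 2235) = (4850 + 120)/(145 - 2235) = 4970/(-2090) = 4970*(-1/2090) = -497/209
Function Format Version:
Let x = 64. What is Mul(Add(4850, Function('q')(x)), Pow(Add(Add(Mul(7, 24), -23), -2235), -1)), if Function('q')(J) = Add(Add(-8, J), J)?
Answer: Rational(-497, 209) ≈ -2.3780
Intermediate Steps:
Function('q')(J) = Add(-8, Mul(2, J))
Mul(Add(4850, Function('q')(x)), Pow(Add(Add(Mul(7, 24), -23), -2235), -1)) = Mul(Add(4850, Add(-8, Mul(2, 64))), Pow(Add(Add(Mul(7, 24), -23), -2235), -1)) = Mul(Add(4850, Add(-8, 128)), Pow(Add(Add(168, -23), -2235), -1)) = Mul(Add(4850, 120), Pow(Add(145, -2235), -1)) = Mul(4970, Pow(-2090, -1)) = Mul(4970, Rational(-1, 2090)) = Rational(-497, 209)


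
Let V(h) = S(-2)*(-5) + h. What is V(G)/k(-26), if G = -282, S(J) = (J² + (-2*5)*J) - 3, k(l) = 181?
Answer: -387/181 ≈ -2.1381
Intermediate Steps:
S(J) = -3 + J² - 10*J (S(J) = (J² - 10*J) - 3 = -3 + J² - 10*J)
V(h) = -105 + h (V(h) = (-3 + (-2)² - 10*(-2))*(-5) + h = (-3 + 4 + 20)*(-5) + h = 21*(-5) + h = -105 + h)
V(G)/k(-26) = (-105 - 282)/181 = -387*1/181 = -387/181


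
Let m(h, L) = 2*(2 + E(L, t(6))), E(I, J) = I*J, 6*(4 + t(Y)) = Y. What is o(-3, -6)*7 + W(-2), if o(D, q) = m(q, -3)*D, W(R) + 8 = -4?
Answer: -474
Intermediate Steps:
W(R) = -12 (W(R) = -8 - 4 = -12)
t(Y) = -4 + Y/6
m(h, L) = 4 - 6*L (m(h, L) = 2*(2 + L*(-4 + (⅙)*6)) = 2*(2 + L*(-4 + 1)) = 2*(2 + L*(-3)) = 2*(2 - 3*L) = 4 - 6*L)
o(D, q) = 22*D (o(D, q) = (4 - 6*(-3))*D = (4 + 18)*D = 22*D)
o(-3, -6)*7 + W(-2) = (22*(-3))*7 - 12 = -66*7 - 12 = -462 - 12 = -474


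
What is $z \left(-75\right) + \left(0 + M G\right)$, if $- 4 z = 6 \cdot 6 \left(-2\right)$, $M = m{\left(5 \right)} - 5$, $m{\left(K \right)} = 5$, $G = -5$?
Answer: $-1350$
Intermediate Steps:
$M = 0$ ($M = 5 - 5 = 0$)
$z = 18$ ($z = - \frac{6 \cdot 6 \left(-2\right)}{4} = - \frac{36 \left(-2\right)}{4} = \left(- \frac{1}{4}\right) \left(-72\right) = 18$)
$z \left(-75\right) + \left(0 + M G\right) = 18 \left(-75\right) + \left(0 + 0 \left(-5\right)\right) = -1350 + \left(0 + 0\right) = -1350 + 0 = -1350$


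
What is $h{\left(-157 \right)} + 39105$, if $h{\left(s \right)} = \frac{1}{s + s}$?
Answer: $\frac{12278969}{314} \approx 39105.0$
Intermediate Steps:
$h{\left(s \right)} = \frac{1}{2 s}$
$h{\left(-157 \right)} + 39105 = \frac{1}{2 \left(-157\right)} + 39105 = \frac{1}{2} \left(- \frac{1}{157}\right) + 39105 = - \frac{1}{314} + 39105 = \frac{12278969}{314}$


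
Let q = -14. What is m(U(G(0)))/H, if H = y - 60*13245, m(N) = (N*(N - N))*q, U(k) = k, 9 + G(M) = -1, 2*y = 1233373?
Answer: 0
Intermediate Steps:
y = 1233373/2 (y = (1/2)*1233373 = 1233373/2 ≈ 6.1669e+5)
G(M) = -10 (G(M) = -9 - 1 = -10)
m(N) = 0 (m(N) = (N*(N - N))*(-14) = (N*0)*(-14) = 0*(-14) = 0)
H = -356027/2 (H = 1233373/2 - 60*13245 = 1233373/2 - 1*794700 = 1233373/2 - 794700 = -356027/2 ≈ -1.7801e+5)
m(U(G(0)))/H = 0/(-356027/2) = 0*(-2/356027) = 0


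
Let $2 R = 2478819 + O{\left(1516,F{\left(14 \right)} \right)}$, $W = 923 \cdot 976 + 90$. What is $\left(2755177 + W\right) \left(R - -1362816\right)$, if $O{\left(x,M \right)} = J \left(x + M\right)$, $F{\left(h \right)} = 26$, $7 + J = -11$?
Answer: $\frac{18926592239925}{2} \approx 9.4633 \cdot 10^{12}$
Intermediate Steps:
$J = -18$ ($J = -7 - 11 = -18$)
$O{\left(x,M \right)} = - 18 M - 18 x$ ($O{\left(x,M \right)} = - 18 \left(x + M\right) = - 18 \left(M + x\right) = - 18 M - 18 x$)
$W = 900938$ ($W = 900848 + 90 = 900938$)
$R = \frac{2451063}{2}$ ($R = \frac{2478819 - 27756}{2} = \frac{1}{2} \cdot 2451063 = \frac{2451063}{2} \approx 1.2255 \cdot 10^{6}$)
$\left(2755177 + W\right) \left(R - -1362816\right) = \left(2755177 + 900938\right) \left(\frac{2451063}{2} - -1362816\right) = 3656115 \left(\frac{2451063}{2} + 1362816\right) = 3656115 \cdot \frac{5176695}{2} = \frac{18926592239925}{2}$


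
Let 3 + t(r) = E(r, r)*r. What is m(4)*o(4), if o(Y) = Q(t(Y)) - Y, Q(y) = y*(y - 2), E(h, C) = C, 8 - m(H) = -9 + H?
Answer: 1807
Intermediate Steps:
m(H) = 17 - H (m(H) = 8 - (-9 + H) = 8 + (9 - H) = 17 - H)
t(r) = -3 + r**2 (t(r) = -3 + r*r = -3 + r**2)
Q(y) = y*(-2 + y)
o(Y) = -Y + (-5 + Y**2)*(-3 + Y**2) (o(Y) = (-3 + Y**2)*(-2 + (-3 + Y**2)) - Y = (-3 + Y**2)*(-5 + Y**2) - Y = (-5 + Y**2)*(-3 + Y**2) - Y = -Y + (-5 + Y**2)*(-3 + Y**2))
m(4)*o(4) = (17 - 1*4)*(-1*4 + (-5 + 4**2)*(-3 + 4**2)) = (17 - 4)*(-4 + (-5 + 16)*(-3 + 16)) = 13*(-4 + 11*13) = 13*(-4 + 143) = 13*139 = 1807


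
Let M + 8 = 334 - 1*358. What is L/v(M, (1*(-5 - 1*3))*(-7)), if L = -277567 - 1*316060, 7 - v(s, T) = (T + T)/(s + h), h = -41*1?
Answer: -43334771/623 ≈ -69558.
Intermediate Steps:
M = -32 (M = -8 + (334 - 1*358) = -8 + (334 - 358) = -8 - 24 = -32)
h = -41
v(s, T) = 7 - 2*T/(-41 + s) (v(s, T) = 7 - (T + T)/(s - 41) = 7 - 2*T/(-41 + s))
L = -593627 (L = -277567 - 316060 = -593627)
L/v(M, (1*(-5 - 1*3))*(-7)) = -593627*(-41 - 32)/(-287 - 2*1*(-5 - 1*3)*(-7) + 7*(-32)) = -593627*(-73/(-287 - 2*1*(-5 - 3)*(-7) - 224)) = -593627*(-73/(-287 - 2*1*(-8)*(-7) - 224)) = -593627*(-73/(-287 - (-16)*(-7) - 224)) = -593627*(-73/(-287 - 2*56 - 224)) = -593627*(-73/(-287 - 112 - 224)) = -593627/((-1/73*(-623))) = -593627/623/73 = -593627*73/623 = -43334771/623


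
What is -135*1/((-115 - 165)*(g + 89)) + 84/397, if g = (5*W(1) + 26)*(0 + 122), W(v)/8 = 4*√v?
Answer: 107172543/506467192 ≈ 0.21161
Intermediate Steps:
W(v) = 32*√v (W(v) = 8*(4*√v) = 32*√v)
g = 22692 (g = (5*(32*√1) + 26)*(0 + 122) = (5*(32*1) + 26)*122 = (5*32 + 26)*122 = (160 + 26)*122 = 186*122 = 22692)
-135*1/((-115 - 165)*(g + 89)) + 84/397 = -135*1/((-115 - 165)*(22692 + 89)) + 84/397 = -135/((-280*22781)) + 84*(1/397) = -135/(-6378680) + 84/397 = -135*(-1/6378680) + 84/397 = 27/1275736 + 84/397 = 107172543/506467192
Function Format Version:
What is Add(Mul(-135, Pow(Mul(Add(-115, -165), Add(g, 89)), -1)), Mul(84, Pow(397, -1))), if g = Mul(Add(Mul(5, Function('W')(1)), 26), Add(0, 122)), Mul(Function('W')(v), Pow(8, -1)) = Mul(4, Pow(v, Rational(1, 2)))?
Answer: Rational(107172543, 506467192) ≈ 0.21161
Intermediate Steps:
Function('W')(v) = Mul(32, Pow(v, Rational(1, 2))) (Function('W')(v) = Mul(8, Mul(4, Pow(v, Rational(1, 2)))) = Mul(32, Pow(v, Rational(1, 2))))
g = 22692 (g = Mul(Add(Mul(5, Mul(32, Pow(1, Rational(1, 2)))), 26), Add(0, 122)) = Mul(Add(Mul(5, Mul(32, 1)), 26), 122) = Mul(Add(Mul(5, 32), 26), 122) = Mul(Add(160, 26), 122) = Mul(186, 122) = 22692)
Add(Mul(-135, Pow(Mul(Add(-115, -165), Add(g, 89)), -1)), Mul(84, Pow(397, -1))) = Add(Mul(-135, Pow(Mul(Add(-115, -165), Add(22692, 89)), -1)), Mul(84, Pow(397, -1))) = Add(Mul(-135, Pow(Mul(-280, 22781), -1)), Mul(84, Rational(1, 397))) = Add(Mul(-135, Pow(-6378680, -1)), Rational(84, 397)) = Add(Mul(-135, Rational(-1, 6378680)), Rational(84, 397)) = Add(Rational(27, 1275736), Rational(84, 397)) = Rational(107172543, 506467192)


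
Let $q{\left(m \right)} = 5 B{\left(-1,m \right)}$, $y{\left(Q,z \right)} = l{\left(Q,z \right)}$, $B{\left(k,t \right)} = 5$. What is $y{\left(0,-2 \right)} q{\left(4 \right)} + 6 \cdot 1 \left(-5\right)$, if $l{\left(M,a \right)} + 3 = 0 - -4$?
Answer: $-5$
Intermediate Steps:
$l{\left(M,a \right)} = 1$ ($l{\left(M,a \right)} = -3 + \left(0 - -4\right) = -3 + \left(0 + 4\right) = -3 + 4 = 1$)
$y{\left(Q,z \right)} = 1$
$q{\left(m \right)} = 25$ ($q{\left(m \right)} = 5 \cdot 5 = 25$)
$y{\left(0,-2 \right)} q{\left(4 \right)} + 6 \cdot 1 \left(-5\right) = 1 \cdot 25 + 6 \cdot 1 \left(-5\right) = 25 + 6 \left(-5\right) = 25 - 30 = -5$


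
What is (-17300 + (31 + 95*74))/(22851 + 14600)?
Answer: -10239/37451 ≈ -0.27340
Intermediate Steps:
(-17300 + (31 + 95*74))/(22851 + 14600) = (-17300 + (31 + 7030))/37451 = (-17300 + 7061)*(1/37451) = -10239*1/37451 = -10239/37451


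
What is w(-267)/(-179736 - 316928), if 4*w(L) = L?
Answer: 267/1986656 ≈ 0.00013440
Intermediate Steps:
w(L) = L/4
w(-267)/(-179736 - 316928) = ((1/4)*(-267))/(-179736 - 316928) = -267/4/(-496664) = -267/4*(-1/496664) = 267/1986656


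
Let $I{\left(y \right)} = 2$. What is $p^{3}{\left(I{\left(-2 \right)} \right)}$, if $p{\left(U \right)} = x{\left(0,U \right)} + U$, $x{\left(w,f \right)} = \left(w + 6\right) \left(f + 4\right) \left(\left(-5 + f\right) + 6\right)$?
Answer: $1331000$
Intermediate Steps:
$x{\left(w,f \right)} = \left(1 + f\right) \left(4 + f\right) \left(6 + w\right)$ ($x{\left(w,f \right)} = \left(6 + w\right) \left(4 + f\right) \left(1 + f\right) = \left(4 + f\right) \left(6 + w\right) \left(1 + f\right) = \left(1 + f\right) \left(4 + f\right) \left(6 + w\right)$)
$p{\left(U \right)} = 24 + 6 U^{2} + 31 U$ ($p{\left(U \right)} = \left(24 + 4 \cdot 0 + 6 U^{2} + 30 U + 0 U^{2} + 5 U 0\right) + U = \left(24 + 0 + 6 U^{2} + 30 U + 0 + 0\right) + U = \left(24 + 6 U^{2} + 30 U\right) + U = 24 + 6 U^{2} + 31 U$)
$p^{3}{\left(I{\left(-2 \right)} \right)} = \left(24 + 6 \cdot 2^{2} + 31 \cdot 2\right)^{3} = \left(24 + 6 \cdot 4 + 62\right)^{3} = \left(24 + 24 + 62\right)^{3} = 110^{3} = 1331000$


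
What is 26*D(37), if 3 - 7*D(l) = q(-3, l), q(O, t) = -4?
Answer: 26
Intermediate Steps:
D(l) = 1 (D(l) = 3/7 - 1/7*(-4) = 3/7 + 4/7 = 1)
26*D(37) = 26*1 = 26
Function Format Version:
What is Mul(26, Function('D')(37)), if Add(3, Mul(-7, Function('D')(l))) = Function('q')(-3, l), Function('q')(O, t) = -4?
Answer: 26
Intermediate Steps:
Function('D')(l) = 1 (Function('D')(l) = Add(Rational(3, 7), Mul(Rational(-1, 7), -4)) = Add(Rational(3, 7), Rational(4, 7)) = 1)
Mul(26, Function('D')(37)) = Mul(26, 1) = 26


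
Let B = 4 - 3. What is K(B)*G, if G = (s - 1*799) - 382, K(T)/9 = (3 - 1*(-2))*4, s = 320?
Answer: -154980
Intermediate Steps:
B = 1
K(T) = 180 (K(T) = 9*((3 - 1*(-2))*4) = 9*((3 + 2)*4) = 9*(5*4) = 9*20 = 180)
G = -861 (G = (320 - 1*799) - 382 = (320 - 799) - 382 = -479 - 382 = -861)
K(B)*G = 180*(-861) = -154980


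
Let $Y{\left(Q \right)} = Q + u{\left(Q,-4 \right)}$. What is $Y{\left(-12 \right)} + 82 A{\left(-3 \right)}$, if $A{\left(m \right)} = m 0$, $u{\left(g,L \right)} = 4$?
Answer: $-8$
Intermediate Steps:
$A{\left(m \right)} = 0$
$Y{\left(Q \right)} = 4 + Q$ ($Y{\left(Q \right)} = Q + 4 = 4 + Q$)
$Y{\left(-12 \right)} + 82 A{\left(-3 \right)} = \left(4 - 12\right) + 82 \cdot 0 = -8 + 0 = -8$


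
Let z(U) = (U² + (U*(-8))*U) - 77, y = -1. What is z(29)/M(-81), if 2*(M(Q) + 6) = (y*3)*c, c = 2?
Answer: 1988/3 ≈ 662.67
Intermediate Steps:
M(Q) = -9 (M(Q) = -6 + (-1*3*2)/2 = -6 + (-3*2)/2 = -6 + (½)*(-6) = -6 - 3 = -9)
z(U) = -77 - 7*U² (z(U) = (U² + (-8*U)*U) - 77 = (U² - 8*U²) - 77 = -7*U² - 77 = -77 - 7*U²)
z(29)/M(-81) = (-77 - 7*29²)/(-9) = (-77 - 7*841)*(-⅑) = (-77 - 5887)*(-⅑) = -5964*(-⅑) = 1988/3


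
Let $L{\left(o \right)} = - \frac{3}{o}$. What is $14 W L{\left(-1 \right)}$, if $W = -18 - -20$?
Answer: $84$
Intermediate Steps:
$W = 2$ ($W = -18 + 20 = 2$)
$14 W L{\left(-1 \right)} = 14 \cdot 2 \left(- \frac{3}{-1}\right) = 28 \left(\left(-3\right) \left(-1\right)\right) = 28 \cdot 3 = 84$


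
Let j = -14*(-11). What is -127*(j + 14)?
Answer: -21336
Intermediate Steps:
j = 154
-127*(j + 14) = -127*(154 + 14) = -127*168 = -21336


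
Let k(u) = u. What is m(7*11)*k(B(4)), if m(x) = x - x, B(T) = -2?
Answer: 0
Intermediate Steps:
m(x) = 0
m(7*11)*k(B(4)) = 0*(-2) = 0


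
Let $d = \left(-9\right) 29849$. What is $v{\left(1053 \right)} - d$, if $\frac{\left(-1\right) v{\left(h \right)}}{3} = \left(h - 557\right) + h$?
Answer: $263994$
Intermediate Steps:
$v{\left(h \right)} = 1671 - 6 h$ ($v{\left(h \right)} = - 3 \left(\left(h - 557\right) + h\right) = - 3 \left(\left(-557 + h\right) + h\right) = - 3 \left(-557 + 2 h\right) = 1671 - 6 h$)
$d = -268641$
$v{\left(1053 \right)} - d = \left(1671 - 6318\right) - -268641 = \left(1671 - 6318\right) + 268641 = -4647 + 268641 = 263994$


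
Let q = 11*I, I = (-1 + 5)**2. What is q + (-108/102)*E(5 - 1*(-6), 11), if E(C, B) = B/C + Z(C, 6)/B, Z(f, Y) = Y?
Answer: 1918/11 ≈ 174.36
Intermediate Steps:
I = 16 (I = 4**2 = 16)
E(C, B) = 6/B + B/C (E(C, B) = B/C + 6/B = 6/B + B/C)
q = 176 (q = 11*16 = 176)
q + (-108/102)*E(5 - 1*(-6), 11) = 176 + (-108/102)*(6/11 + 11/(5 - 1*(-6))) = 176 + (-108*1/102)*(6*(1/11) + 11/(5 + 6)) = 176 - 18*(6/11 + 11/11)/17 = 176 - 18*(6/11 + 11*(1/11))/17 = 176 - 18*(6/11 + 1)/17 = 176 - 18/17*17/11 = 176 - 18/11 = 1918/11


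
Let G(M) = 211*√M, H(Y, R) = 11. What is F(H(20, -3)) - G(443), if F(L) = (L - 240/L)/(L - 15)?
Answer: 119/44 - 211*√443 ≈ -4438.3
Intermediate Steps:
F(L) = (L - 240/L)/(-15 + L)
F(H(20, -3)) - G(443) = (-240 + 11²)/(11*(-15 + 11)) - 211*√443 = (1/11)*(-240 + 121)/(-4) - 211*√443 = (1/11)*(-¼)*(-119) - 211*√443 = 119/44 - 211*√443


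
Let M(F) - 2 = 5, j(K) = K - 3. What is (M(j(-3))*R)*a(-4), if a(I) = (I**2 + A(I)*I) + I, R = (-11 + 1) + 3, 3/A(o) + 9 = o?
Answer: -8232/13 ≈ -633.23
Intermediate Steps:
j(K) = -3 + K
A(o) = 3/(-9 + o)
M(F) = 7 (M(F) = 2 + 5 = 7)
R = -7 (R = -10 + 3 = -7)
a(I) = I + I**2 + 3*I/(-9 + I) (a(I) = (I**2 + (3/(-9 + I))*I) + I = (I**2 + 3*I/(-9 + I)) + I = I + I**2 + 3*I/(-9 + I))
(M(j(-3))*R)*a(-4) = (7*(-7))*(-4*(3 + (1 - 4)*(-9 - 4))/(-9 - 4)) = -(-196)*(3 - 3*(-13))/(-13) = -(-196)*(-1)*(3 + 39)/13 = -(-196)*(-1)*42/13 = -49*168/13 = -8232/13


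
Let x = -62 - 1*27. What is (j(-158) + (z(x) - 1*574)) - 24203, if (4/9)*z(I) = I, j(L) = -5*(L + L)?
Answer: -93589/4 ≈ -23397.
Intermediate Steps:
j(L) = -10*L
x = -89 (x = -62 - 27 = -89)
z(I) = 9*I/4
(j(-158) + (z(x) - 1*574)) - 24203 = (-10*(-158) + ((9/4)*(-89) - 1*574)) - 24203 = (1580 + (-801/4 - 574)) - 24203 = (1580 - 3097/4) - 24203 = 3223/4 - 24203 = -93589/4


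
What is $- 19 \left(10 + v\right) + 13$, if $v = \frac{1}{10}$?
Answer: $- \frac{1789}{10} \approx -178.9$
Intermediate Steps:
$v = \frac{1}{10} \approx 0.1$
$- 19 \left(10 + v\right) + 13 = - 19 \left(10 + \frac{1}{10}\right) + 13 = \left(-19\right) \frac{101}{10} + 13 = - \frac{1919}{10} + 13 = - \frac{1789}{10}$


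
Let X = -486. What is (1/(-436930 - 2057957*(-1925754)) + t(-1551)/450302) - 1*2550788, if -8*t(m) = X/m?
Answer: -5706245711890707308449398383/2237052123457736481864 ≈ -2.5508e+6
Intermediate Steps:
t(m) = 243/(4*m) (t(m) = -(-243)/(4*m) = 243/(4*m))
(1/(-436930 - 2057957*(-1925754)) + t(-1551)/450302) - 1*2550788 = (1/(-436930 - 2057957*(-1925754)) + ((243/4)/(-1551))/450302) - 1*2550788 = (-1/1925754/(-2494887) + ((243/4)*(-1/1551))*(1/450302)) - 2550788 = (-1/2494887*(-1/1925754) - 81/2068*1/450302) - 2550788 = (1/4804538619798 - 81/931224536) - 2550788 = -194583348489551/2237052123457736481864 - 2550788 = -5706245711890707308449398383/2237052123457736481864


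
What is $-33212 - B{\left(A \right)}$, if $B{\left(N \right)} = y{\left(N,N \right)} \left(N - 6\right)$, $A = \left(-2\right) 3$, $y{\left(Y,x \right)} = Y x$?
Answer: $-32780$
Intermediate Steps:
$A = -6$
$B{\left(N \right)} = N^{2} \left(-6 + N\right)$ ($B{\left(N \right)} = N N \left(N - 6\right) = N^{2} \left(-6 + N\right)$)
$-33212 - B{\left(A \right)} = -33212 - \left(-6\right)^{2} \left(-6 - 6\right) = -33212 - 36 \left(-12\right) = -33212 - -432 = -33212 + 432 = -32780$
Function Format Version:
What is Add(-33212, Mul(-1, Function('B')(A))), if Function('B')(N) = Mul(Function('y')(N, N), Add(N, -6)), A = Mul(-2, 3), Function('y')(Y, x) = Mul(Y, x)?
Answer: -32780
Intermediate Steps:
A = -6
Function('B')(N) = Mul(Pow(N, 2), Add(-6, N)) (Function('B')(N) = Mul(Mul(N, N), Add(N, -6)) = Mul(Pow(N, 2), Add(-6, N)))
Add(-33212, Mul(-1, Function('B')(A))) = Add(-33212, Mul(-1, Mul(Pow(-6, 2), Add(-6, -6)))) = Add(-33212, Mul(-1, Mul(36, -12))) = Add(-33212, Mul(-1, -432)) = Add(-33212, 432) = -32780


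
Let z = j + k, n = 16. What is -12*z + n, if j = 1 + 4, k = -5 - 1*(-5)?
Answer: -44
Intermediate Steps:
k = 0 (k = -5 + 5 = 0)
j = 5
z = 5 (z = 5 + 0 = 5)
-12*z + n = -12*5 + 16 = -60 + 16 = -44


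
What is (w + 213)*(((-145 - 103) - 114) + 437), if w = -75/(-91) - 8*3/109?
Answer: 158905350/9919 ≈ 16020.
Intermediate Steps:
w = 5991/9919 (w = -75*(-1/91) - 24*1/109 = 75/91 - 24/109 = 5991/9919 ≈ 0.60399)
(w + 213)*(((-145 - 103) - 114) + 437) = (5991/9919 + 213)*(((-145 - 103) - 114) + 437) = 2118738*((-248 - 114) + 437)/9919 = 2118738*(-362 + 437)/9919 = (2118738/9919)*75 = 158905350/9919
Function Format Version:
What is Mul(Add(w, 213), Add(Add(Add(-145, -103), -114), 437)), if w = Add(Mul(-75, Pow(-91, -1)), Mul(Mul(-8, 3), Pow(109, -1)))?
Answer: Rational(158905350, 9919) ≈ 16020.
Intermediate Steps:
w = Rational(5991, 9919) (w = Add(Mul(-75, Rational(-1, 91)), Mul(-24, Rational(1, 109))) = Add(Rational(75, 91), Rational(-24, 109)) = Rational(5991, 9919) ≈ 0.60399)
Mul(Add(w, 213), Add(Add(Add(-145, -103), -114), 437)) = Mul(Add(Rational(5991, 9919), 213), Add(Add(Add(-145, -103), -114), 437)) = Mul(Rational(2118738, 9919), Add(Add(-248, -114), 437)) = Mul(Rational(2118738, 9919), Add(-362, 437)) = Mul(Rational(2118738, 9919), 75) = Rational(158905350, 9919)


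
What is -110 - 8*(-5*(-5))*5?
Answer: -1110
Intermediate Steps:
-110 - 8*(-5*(-5))*5 = -110 - 200*5 = -110 - 8*125 = -110 - 1000 = -1110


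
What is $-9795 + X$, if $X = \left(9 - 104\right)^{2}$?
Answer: $-770$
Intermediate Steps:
$X = 9025$ ($X = \left(-95\right)^{2} = 9025$)
$-9795 + X = -9795 + 9025 = -770$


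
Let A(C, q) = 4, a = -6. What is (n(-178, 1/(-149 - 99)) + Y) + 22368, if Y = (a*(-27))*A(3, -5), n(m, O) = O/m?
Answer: 1016018305/44144 ≈ 23016.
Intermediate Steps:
Y = 648 (Y = -6*(-27)*4 = 162*4 = 648)
(n(-178, 1/(-149 - 99)) + Y) + 22368 = (1/(-149 - 99*(-178)) + 648) + 22368 = (-1/178/(-248) + 648) + 22368 = (-1/248*(-1/178) + 648) + 22368 = (1/44144 + 648) + 22368 = 28605313/44144 + 22368 = 1016018305/44144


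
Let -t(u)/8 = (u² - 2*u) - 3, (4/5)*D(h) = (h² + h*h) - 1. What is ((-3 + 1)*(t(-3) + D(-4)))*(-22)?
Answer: -2519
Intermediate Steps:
D(h) = -5/4 + 5*h²/2 (D(h) = 5*((h² + h*h) - 1)/4 = 5*((h² + h²) - 1)/4 = 5*(2*h² - 1)/4 = 5*(-1 + 2*h²)/4 = -5/4 + 5*h²/2)
t(u) = 24 - 8*u² + 16*u (t(u) = -8*((u² - 2*u) - 3) = -8*(-3 + u² - 2*u) = 24 - 8*u² + 16*u)
((-3 + 1)*(t(-3) + D(-4)))*(-22) = ((-3 + 1)*((24 - 8*(-3)² + 16*(-3)) + (-5/4 + (5/2)*(-4)²)))*(-22) = -2*((24 - 8*9 - 48) + (-5/4 + (5/2)*16))*(-22) = -2*((24 - 72 - 48) + (-5/4 + 40))*(-22) = -2*(-96 + 155/4)*(-22) = -2*(-229/4)*(-22) = (229/2)*(-22) = -2519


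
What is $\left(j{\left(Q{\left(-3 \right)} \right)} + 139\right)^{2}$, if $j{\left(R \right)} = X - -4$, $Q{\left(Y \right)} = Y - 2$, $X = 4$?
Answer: $21609$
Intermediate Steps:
$Q{\left(Y \right)} = -2 + Y$
$j{\left(R \right)} = 8$ ($j{\left(R \right)} = 4 - -4 = 4 + 4 = 8$)
$\left(j{\left(Q{\left(-3 \right)} \right)} + 139\right)^{2} = \left(8 + 139\right)^{2} = 147^{2} = 21609$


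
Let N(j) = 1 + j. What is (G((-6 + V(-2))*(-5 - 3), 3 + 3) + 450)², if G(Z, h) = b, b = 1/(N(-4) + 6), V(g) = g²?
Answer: 1825201/9 ≈ 2.0280e+5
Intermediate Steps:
b = ⅓ (b = 1/((1 - 4) + 6) = 1/(-3 + 6) = 1/3 = ⅓ ≈ 0.33333)
G(Z, h) = ⅓
(G((-6 + V(-2))*(-5 - 3), 3 + 3) + 450)² = (⅓ + 450)² = (1351/3)² = 1825201/9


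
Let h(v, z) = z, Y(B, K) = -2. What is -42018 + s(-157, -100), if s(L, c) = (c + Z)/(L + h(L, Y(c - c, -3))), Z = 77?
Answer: -6680839/159 ≈ -42018.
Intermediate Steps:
s(L, c) = (77 + c)/(-2 + L) (s(L, c) = (c + 77)/(L - 2) = (77 + c)/(-2 + L))
-42018 + s(-157, -100) = -42018 + (77 - 100)/(-2 - 157) = -42018 - 23/(-159) = -42018 - 1/159*(-23) = -42018 + 23/159 = -6680839/159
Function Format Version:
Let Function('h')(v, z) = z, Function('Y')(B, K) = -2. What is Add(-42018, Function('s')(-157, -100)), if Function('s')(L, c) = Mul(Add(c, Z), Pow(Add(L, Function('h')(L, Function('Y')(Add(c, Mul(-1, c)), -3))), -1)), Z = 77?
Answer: Rational(-6680839, 159) ≈ -42018.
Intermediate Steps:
Function('s')(L, c) = Mul(Pow(Add(-2, L), -1), Add(77, c)) (Function('s')(L, c) = Mul(Add(c, 77), Pow(Add(L, -2), -1)) = Mul(Add(77, c), Pow(Add(-2, L), -1)) = Mul(Pow(Add(-2, L), -1), Add(77, c)))
Add(-42018, Function('s')(-157, -100)) = Add(-42018, Mul(Pow(Add(-2, -157), -1), Add(77, -100))) = Add(-42018, Mul(Pow(-159, -1), -23)) = Add(-42018, Mul(Rational(-1, 159), -23)) = Add(-42018, Rational(23, 159)) = Rational(-6680839, 159)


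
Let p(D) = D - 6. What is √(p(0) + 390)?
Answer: 8*√6 ≈ 19.596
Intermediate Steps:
p(D) = -6 + D
√(p(0) + 390) = √((-6 + 0) + 390) = √(-6 + 390) = √384 = 8*√6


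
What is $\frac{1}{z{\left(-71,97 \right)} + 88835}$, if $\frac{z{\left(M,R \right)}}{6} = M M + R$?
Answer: $\frac{1}{119663} \approx 8.3568 \cdot 10^{-6}$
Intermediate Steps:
$z{\left(M,R \right)} = 6 R + 6 M^{2}$ ($z{\left(M,R \right)} = 6 \left(M M + R\right) = 6 \left(M^{2} + R\right) = 6 \left(R + M^{2}\right) = 6 R + 6 M^{2}$)
$\frac{1}{z{\left(-71,97 \right)} + 88835} = \frac{1}{\left(6 \cdot 97 + 6 \left(-71\right)^{2}\right) + 88835} = \frac{1}{\left(582 + 6 \cdot 5041\right) + 88835} = \frac{1}{\left(582 + 30246\right) + 88835} = \frac{1}{30828 + 88835} = \frac{1}{119663}$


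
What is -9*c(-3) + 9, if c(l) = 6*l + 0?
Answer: 171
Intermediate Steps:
c(l) = 6*l
-9*c(-3) + 9 = -54*(-3) + 9 = -9*(-18) + 9 = 162 + 9 = 171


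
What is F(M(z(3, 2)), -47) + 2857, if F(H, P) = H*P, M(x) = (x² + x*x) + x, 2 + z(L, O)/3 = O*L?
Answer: -11243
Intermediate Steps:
z(L, O) = -6 + 3*L*O (z(L, O) = -6 + 3*(O*L) = -6 + 3*(L*O) = -6 + 3*L*O)
M(x) = x + 2*x² (M(x) = (x² + x²) + x = 2*x² + x = x + 2*x²)
F(M(z(3, 2)), -47) + 2857 = ((-6 + 3*3*2)*(1 + 2*(-6 + 3*3*2)))*(-47) + 2857 = ((-6 + 18)*(1 + 2*(-6 + 18)))*(-47) + 2857 = (12*(1 + 2*12))*(-47) + 2857 = (12*(1 + 24))*(-47) + 2857 = (12*25)*(-47) + 2857 = 300*(-47) + 2857 = -14100 + 2857 = -11243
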